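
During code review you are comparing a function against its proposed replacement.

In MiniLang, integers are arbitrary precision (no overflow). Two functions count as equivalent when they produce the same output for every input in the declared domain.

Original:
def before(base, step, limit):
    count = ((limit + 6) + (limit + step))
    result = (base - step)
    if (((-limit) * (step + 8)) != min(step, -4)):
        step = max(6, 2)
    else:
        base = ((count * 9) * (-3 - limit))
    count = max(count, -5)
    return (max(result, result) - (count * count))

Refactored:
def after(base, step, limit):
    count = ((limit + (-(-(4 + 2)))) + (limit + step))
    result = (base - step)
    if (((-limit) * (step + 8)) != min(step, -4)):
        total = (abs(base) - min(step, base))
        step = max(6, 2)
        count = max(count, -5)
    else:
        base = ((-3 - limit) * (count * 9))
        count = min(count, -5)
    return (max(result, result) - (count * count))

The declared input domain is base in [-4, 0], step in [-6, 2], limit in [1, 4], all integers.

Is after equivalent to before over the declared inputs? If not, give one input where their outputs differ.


Run the pair on base=-4, step=-6, limit=3.
before: count=6, then result=2, then (((-limit) * (step + 8)) != min(step, -4)) is false, then base=-324, then count=6, then returns -34
after: count=6, then result=2, then (((-limit) * (step + 8)) != min(step, -4)) is false, then base=-324, then count=-5, then returns -23
-34 and -23 differ, so these are not the same function on this domain.
verdict: not equivalent; witness: base=-4, step=-6, limit=3


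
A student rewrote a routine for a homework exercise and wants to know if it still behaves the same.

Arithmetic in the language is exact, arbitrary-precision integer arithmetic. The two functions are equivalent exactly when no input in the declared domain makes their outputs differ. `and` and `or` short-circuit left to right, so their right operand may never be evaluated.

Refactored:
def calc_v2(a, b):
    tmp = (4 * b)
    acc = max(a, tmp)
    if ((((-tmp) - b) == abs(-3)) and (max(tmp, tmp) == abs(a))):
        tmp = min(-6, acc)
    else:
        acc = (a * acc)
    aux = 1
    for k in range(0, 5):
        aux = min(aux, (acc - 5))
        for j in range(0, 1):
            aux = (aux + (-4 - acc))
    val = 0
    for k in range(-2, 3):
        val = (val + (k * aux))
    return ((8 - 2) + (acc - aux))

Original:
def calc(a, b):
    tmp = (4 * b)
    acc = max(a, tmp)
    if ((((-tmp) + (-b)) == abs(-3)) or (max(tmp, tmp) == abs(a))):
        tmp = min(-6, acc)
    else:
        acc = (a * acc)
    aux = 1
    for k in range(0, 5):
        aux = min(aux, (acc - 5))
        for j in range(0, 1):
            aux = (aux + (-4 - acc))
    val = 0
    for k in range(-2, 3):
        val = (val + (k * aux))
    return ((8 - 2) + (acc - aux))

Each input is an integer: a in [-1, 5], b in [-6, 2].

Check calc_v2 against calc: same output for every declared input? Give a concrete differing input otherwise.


Not equivalent: a=4, b=1 separates them (51 vs 121).
calc: tmp = 4; acc = 4; ((((-tmp) + (-b)) == abs(-3)) or (max(tmp, tmp) == abs(a))) -> true; tmp = -6; aux = 1; [k=0]; aux = -1; [j=0]; aux = -9; [k=1]; aux = -9; [j=0]; aux = -17; [k=2]; aux = -17; [j=0]; aux = -25; [k=3]; aux = -25; [j=0]; aux = -33; [k=4]; aux = -33; [j=0]; aux = -41; val = 0; [k=-2]; val = 82; [k=-1]; val = 123; [k=0]; val = 123; [k=1]; val = 82; [k=2]; val = 0; return 51
calc_v2: tmp = 4; acc = 4; ((((-tmp) - b) == abs(-3)) and (max(tmp, tmp) == abs(a))) -> false; acc = 16; aux = 1; [k=0]; aux = 1; [j=0]; aux = -19; [k=1]; aux = -19; [j=0]; aux = -39; [k=2]; aux = -39; [j=0]; aux = -59; [k=3]; aux = -59; [j=0]; aux = -79; [k=4]; aux = -79; [j=0]; aux = -99; val = 0; [k=-2]; val = 198; [k=-1]; val = 297; [k=0]; val = 297; [k=1]; val = 198; [k=2]; val = 0; return 121
verdict: not equivalent; witness: a=4, b=1


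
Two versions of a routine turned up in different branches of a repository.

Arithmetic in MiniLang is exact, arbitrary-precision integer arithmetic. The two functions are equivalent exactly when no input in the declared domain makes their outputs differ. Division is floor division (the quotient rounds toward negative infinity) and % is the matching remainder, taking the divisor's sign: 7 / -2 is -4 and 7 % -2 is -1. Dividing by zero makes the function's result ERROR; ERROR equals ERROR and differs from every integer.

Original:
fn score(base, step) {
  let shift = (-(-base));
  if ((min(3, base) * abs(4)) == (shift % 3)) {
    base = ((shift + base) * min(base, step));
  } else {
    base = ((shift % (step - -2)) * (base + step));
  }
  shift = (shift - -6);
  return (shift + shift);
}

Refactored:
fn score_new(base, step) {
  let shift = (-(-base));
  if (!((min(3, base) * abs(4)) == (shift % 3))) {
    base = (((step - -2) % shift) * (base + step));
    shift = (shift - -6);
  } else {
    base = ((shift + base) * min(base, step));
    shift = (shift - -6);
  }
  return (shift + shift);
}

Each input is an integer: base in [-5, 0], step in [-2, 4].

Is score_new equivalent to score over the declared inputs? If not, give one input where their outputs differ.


Input base=-5, step=-2: ERROR from score versus 2 from score_new.
verdict: not equivalent; witness: base=-5, step=-2


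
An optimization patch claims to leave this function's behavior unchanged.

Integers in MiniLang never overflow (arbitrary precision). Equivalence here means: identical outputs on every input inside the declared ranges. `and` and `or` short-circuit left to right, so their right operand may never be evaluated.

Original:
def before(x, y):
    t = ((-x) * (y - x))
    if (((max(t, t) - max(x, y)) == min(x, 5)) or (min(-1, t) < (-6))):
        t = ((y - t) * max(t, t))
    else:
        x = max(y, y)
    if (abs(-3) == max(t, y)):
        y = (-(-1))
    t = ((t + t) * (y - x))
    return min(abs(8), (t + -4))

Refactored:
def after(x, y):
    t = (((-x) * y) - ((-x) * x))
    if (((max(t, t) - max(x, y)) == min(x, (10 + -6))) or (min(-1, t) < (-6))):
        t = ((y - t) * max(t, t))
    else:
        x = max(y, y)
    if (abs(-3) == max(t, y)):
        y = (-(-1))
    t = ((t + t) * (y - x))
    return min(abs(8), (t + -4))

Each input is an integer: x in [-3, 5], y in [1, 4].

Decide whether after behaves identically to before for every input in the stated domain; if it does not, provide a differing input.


Not equivalent: x=5, y=3 separates them (8 vs -4).
before: t=10, then (((max(t, t) - max(x, y)) == min(x, 5)) or (min(-1, t) < (-6))) is true, then t=-70, then (abs(-3) == max(t, y)) is true, then y=1, then t=560, then returns 8
after: t=10, then (((max(t, t) - max(x, y)) == min(x, (10 + -6))) or (min(-1, t) < (-6))) is false, then x=3, then (abs(-3) == max(t, y)) is false, then t=0, then returns -4
verdict: not equivalent; witness: x=5, y=3


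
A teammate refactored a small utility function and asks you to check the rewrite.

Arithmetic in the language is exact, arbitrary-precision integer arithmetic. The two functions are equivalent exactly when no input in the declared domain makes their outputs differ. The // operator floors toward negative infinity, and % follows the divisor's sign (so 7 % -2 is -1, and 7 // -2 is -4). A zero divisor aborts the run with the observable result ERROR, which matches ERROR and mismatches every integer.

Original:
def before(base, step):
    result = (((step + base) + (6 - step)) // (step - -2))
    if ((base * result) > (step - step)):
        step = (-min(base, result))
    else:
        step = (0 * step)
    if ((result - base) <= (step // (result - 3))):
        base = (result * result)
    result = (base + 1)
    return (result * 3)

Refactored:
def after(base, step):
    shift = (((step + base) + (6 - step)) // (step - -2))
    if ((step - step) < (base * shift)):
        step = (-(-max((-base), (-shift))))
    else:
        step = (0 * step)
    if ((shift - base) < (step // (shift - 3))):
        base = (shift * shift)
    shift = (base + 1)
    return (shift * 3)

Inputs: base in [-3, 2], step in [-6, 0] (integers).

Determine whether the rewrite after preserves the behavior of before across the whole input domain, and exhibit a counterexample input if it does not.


At base=-1, step=-6: before gives 15, after gives 0.
verdict: not equivalent; witness: base=-1, step=-6


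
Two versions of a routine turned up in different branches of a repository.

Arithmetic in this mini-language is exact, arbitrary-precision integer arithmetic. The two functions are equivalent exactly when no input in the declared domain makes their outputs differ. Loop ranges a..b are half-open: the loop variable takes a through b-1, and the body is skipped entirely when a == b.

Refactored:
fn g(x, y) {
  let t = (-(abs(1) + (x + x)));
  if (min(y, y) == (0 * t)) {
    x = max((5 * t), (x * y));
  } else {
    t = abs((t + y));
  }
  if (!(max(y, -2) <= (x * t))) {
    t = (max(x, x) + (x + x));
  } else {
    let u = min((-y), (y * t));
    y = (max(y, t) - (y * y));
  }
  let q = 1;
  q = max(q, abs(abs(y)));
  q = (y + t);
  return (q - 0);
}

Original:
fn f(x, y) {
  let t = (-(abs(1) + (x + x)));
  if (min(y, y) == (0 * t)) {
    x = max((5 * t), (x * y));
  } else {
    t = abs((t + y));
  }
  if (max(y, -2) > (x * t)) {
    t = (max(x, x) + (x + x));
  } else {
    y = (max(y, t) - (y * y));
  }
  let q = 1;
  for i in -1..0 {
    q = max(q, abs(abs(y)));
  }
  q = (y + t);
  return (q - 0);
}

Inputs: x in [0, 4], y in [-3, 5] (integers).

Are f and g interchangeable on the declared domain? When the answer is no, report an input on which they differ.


This is a faithful refactor — local variable names differ; min/max/abs usage differs; arithmetic usage differs; loop structure differs; comparison usage differs; boolean connective usage differs, but the computed results match everywhere.
As a probe, take x=3, y=5: f runs t := -7 | (min(y, y) == (0 * t)): false | t := 2 | (max(y, -2) > (x * t)): false | y := -20 | q := 1 | iter i=-1: | q := 20 | q := -18 | result -18; g runs t := -7 | (min(y, y) == (0 * t)): false | t := 2 | (!(max(y, -2) <= (x * t))): false | u := -5 | y := -20 | q := 1 | q := 20 | q := -18 | result -18; both end at -18.
Checked all 45 inputs in the declared domain: the outputs agree on every one.
verdict: equivalent


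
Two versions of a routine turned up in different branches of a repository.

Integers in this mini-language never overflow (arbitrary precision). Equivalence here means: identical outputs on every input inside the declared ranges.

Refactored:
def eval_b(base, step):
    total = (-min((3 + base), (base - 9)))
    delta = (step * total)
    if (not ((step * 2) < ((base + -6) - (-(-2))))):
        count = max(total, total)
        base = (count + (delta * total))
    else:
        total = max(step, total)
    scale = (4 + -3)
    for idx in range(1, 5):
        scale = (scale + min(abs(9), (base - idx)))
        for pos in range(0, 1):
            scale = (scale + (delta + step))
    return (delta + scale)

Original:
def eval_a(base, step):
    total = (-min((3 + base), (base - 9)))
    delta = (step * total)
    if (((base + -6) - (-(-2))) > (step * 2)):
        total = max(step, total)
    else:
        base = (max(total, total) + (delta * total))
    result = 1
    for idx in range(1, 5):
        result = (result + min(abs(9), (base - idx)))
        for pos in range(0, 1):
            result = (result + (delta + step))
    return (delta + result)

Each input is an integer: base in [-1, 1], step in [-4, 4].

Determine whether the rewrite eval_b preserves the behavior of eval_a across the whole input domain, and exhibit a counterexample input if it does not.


Reading the diff, among the changes: statement counts differ, and local variable names differ, and constant usage differs, and boolean connective usage differs, and arithmetic usage differs, and comparison usage differs.
One worked example (base=-1, step=-2) — eval_a: total=10, then delta=-20, then (((base + -6) - (-(-2))) > (step * 2)) is false, then base=-190, then result=1, then (idx=1), then result=-190, then (pos=0), then result=-212, then (idx=2), then result=-404, then (pos=0), then result=-426, then (idx=3), then result=-619, then (pos=0), then result=-641, then (idx=4), then result=-835, then (pos=0), then result=-857, then returns -877; eval_b: total=10, then delta=-20, then (not ((step * 2) < ((base + -6) - (-(-2))))) is true, then count=10, then base=-190, then scale=1, then (idx=1), then scale=-190, then (pos=0), then scale=-212, then (idx=2), then scale=-404, then (pos=0), then scale=-426, then (idx=3), then scale=-619, then (pos=0), then scale=-641, then (idx=4), then scale=-835, then (pos=0), then scale=-857, then returns -877; agreement on -877.
Across all 27 domain points the two functions coincide.
verdict: equivalent


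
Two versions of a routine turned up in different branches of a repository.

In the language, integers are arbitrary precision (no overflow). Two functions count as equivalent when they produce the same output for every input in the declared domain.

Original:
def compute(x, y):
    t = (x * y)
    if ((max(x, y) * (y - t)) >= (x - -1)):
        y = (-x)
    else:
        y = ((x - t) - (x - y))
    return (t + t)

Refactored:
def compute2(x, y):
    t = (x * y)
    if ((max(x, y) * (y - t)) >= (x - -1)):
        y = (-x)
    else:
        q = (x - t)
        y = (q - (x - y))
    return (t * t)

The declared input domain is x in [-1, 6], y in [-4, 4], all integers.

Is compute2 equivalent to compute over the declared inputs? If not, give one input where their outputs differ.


Input x=-1, y=-4: 8 from compute versus 16 from compute2.
verdict: not equivalent; witness: x=-1, y=-4


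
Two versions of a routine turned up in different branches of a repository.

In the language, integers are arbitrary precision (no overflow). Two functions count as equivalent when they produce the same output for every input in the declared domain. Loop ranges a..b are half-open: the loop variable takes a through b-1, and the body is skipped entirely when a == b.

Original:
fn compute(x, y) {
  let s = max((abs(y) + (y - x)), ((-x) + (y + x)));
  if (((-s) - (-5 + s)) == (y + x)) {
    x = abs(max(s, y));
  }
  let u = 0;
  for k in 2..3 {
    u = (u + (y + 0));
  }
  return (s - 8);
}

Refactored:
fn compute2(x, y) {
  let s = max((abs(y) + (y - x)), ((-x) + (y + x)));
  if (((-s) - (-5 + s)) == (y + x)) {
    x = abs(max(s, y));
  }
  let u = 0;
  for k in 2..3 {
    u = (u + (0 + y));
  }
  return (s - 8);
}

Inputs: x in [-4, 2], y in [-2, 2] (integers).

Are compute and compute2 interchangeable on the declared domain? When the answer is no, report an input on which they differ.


Differences: same computation, different form — yet all 35 inputs agree.
verdict: equivalent


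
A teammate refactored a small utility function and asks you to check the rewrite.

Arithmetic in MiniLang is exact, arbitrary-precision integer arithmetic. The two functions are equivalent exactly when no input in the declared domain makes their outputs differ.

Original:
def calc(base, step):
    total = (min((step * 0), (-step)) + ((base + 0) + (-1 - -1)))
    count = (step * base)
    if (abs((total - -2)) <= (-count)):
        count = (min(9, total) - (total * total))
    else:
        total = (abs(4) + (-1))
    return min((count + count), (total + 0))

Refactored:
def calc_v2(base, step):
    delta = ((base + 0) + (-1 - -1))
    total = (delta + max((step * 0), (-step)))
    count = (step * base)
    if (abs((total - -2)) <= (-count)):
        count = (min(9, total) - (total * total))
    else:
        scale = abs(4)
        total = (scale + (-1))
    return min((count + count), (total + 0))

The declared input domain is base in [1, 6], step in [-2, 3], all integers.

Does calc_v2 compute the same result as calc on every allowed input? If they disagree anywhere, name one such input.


Not equivalent: base=2, step=-2 separates them (-4 vs -8).
calc: total becomes 2; next count becomes -4; next (abs((total - -2)) <= (-count)) evaluates to true; next count becomes -2; next final value -4
calc_v2: delta becomes 2; next total becomes 4; next count becomes -4; next (abs((total - -2)) <= (-count)) evaluates to false; next scale becomes 4; next total becomes 3; next final value -8
verdict: not equivalent; witness: base=2, step=-2


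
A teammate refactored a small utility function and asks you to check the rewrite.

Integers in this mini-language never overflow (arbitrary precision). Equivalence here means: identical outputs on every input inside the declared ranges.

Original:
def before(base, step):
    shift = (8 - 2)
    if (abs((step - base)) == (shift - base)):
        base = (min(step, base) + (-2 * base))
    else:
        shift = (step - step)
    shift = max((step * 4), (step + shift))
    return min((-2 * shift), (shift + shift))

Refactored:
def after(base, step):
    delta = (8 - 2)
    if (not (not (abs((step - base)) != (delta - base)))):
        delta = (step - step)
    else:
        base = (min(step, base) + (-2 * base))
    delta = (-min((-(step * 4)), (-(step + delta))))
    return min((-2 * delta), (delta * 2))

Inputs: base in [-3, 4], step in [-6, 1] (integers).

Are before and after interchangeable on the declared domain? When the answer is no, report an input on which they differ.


Side by side, the visible changes include: comparison usage differs, plus min/max/abs usage differs, plus arithmetic usage differs, plus boolean connective usage differs, plus local variable names differ, plus constant usage differs.
Spot check at base=4, step=-3 — before: shift=6, then (abs((step - base)) == (shift - base)) is false, then shift=0, then shift=-3, then returns -6. after: delta=6, then (not (not (abs((step - base)) != (delta - base)))) is true, then delta=0, then delta=-3, then returns -6. Both give -6.
Sweeping the whole domain (64 inputs) finds no disagreement.
verdict: equivalent


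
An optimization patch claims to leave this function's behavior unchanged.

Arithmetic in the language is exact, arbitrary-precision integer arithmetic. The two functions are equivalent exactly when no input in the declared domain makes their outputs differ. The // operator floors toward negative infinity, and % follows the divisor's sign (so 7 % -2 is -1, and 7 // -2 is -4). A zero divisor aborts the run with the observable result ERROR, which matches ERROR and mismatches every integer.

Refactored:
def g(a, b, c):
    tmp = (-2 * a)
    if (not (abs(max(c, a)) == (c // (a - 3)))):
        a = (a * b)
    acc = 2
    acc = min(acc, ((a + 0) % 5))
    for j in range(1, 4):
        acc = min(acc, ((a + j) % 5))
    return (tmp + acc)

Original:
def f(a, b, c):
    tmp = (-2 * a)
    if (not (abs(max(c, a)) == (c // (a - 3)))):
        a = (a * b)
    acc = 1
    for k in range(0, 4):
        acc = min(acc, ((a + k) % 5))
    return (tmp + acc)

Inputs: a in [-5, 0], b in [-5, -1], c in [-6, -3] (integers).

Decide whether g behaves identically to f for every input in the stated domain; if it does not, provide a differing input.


The suspicious edit (`1` became `2`) never changes the result for any input inside the declared domain; all 120 inputs agree.
verdict: equivalent


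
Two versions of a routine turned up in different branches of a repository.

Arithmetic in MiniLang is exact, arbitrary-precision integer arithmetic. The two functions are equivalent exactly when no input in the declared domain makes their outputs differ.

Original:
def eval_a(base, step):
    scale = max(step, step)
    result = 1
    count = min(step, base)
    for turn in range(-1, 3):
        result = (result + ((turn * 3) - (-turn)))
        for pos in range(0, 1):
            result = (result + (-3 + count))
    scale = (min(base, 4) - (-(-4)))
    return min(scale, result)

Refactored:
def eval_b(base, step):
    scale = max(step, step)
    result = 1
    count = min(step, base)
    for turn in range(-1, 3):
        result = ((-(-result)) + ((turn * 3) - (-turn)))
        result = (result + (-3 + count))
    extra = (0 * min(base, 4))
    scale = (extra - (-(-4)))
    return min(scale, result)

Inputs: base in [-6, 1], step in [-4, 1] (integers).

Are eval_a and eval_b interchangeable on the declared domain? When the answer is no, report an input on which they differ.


Input base=1, step=0: -3 from eval_a versus -4 from eval_b.
verdict: not equivalent; witness: base=1, step=0


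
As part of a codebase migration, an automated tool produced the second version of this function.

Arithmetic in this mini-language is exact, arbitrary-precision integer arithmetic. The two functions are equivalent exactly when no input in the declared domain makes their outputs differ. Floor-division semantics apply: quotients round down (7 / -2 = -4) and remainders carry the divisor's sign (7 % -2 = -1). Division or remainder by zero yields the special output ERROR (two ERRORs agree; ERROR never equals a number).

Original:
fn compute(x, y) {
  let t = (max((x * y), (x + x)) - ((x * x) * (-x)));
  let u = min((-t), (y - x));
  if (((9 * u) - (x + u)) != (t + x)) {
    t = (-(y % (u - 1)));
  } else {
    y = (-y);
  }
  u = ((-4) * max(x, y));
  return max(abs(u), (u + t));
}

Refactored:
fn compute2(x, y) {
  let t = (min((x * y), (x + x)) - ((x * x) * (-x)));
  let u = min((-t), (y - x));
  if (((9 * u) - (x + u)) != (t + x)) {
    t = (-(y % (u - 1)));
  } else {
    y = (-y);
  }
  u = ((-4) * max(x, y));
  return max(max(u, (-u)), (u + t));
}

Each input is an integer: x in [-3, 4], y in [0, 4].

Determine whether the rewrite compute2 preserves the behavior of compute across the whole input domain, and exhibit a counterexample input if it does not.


Not equivalent: x=3, y=1 separates them (21 vs 18).
compute: t becomes 33; next u becomes -33; next (((9 * u) - (x + u)) != (t + x)) evaluates to true; next t becomes 33; next u becomes -12; next final value 21
compute2: t becomes 30; next u becomes -30; next (((9 * u) - (x + u)) != (t + x)) evaluates to true; next t becomes 30; next u becomes -12; next final value 18
verdict: not equivalent; witness: x=3, y=1


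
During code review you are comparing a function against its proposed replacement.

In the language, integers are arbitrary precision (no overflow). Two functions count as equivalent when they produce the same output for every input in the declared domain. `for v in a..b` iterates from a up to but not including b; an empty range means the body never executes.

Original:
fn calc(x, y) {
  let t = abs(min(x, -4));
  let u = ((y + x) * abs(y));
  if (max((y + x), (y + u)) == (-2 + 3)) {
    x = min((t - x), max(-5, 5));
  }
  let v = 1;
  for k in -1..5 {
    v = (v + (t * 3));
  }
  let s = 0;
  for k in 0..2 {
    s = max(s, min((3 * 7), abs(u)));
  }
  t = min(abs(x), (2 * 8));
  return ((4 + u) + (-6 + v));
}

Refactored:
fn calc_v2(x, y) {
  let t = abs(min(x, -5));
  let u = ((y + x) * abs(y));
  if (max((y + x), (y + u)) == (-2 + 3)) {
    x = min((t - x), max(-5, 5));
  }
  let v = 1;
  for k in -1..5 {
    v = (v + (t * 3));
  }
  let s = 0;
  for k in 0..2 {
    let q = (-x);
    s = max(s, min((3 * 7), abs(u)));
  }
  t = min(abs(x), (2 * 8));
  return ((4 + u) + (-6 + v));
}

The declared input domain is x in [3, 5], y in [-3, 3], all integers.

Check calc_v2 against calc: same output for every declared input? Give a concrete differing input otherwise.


Try x=3, y=-3.
calc: t := 4 | u := 0 | (max((y + x), (y + u)) == (-2 + 3)): false | v := 1 | iter k=-1: | v := 13 | iter k=0: | v := 25 | iter k=1: | v := 37 | iter k=2: | v := 49 | iter k=3: | v := 61 | iter k=4: | v := 73 | s := 0 | iter k=0: | s := 0 | iter k=1: | s := 0 | t := 3 | result 71
calc_v2: t := 5 | u := 0 | (max((y + x), (y + u)) == (-2 + 3)): false | v := 1 | iter k=-1: | v := 16 | iter k=0: | v := 31 | iter k=1: | v := 46 | iter k=2: | v := 61 | iter k=3: | v := 76 | iter k=4: | v := 91 | s := 0 | iter k=0: | q := -3 | s := 0 | iter k=1: | q := -3 | s := 0 | t := 3 | result 89
71 vs 89 — the two versions disagree here.
verdict: not equivalent; witness: x=3, y=-3


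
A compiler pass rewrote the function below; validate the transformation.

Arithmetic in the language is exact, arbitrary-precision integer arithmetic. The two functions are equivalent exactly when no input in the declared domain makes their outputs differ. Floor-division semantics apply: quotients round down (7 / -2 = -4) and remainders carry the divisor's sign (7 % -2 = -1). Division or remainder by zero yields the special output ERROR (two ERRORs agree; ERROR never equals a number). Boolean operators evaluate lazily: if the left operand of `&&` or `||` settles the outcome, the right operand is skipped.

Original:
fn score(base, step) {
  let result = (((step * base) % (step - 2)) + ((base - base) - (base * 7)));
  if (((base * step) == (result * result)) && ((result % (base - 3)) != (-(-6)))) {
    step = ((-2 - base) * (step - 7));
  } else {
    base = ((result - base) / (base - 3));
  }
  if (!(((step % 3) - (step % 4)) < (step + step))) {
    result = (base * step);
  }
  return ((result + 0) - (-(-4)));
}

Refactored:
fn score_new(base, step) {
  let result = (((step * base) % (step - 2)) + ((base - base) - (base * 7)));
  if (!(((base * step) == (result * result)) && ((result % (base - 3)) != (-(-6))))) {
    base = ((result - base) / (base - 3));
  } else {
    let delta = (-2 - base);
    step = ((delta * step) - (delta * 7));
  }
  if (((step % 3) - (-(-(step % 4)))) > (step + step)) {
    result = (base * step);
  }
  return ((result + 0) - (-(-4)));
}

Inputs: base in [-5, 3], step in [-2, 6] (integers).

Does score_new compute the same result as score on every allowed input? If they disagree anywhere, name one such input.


Consider the input base=-5, step=0.
score: result = 35; (((base * step) == (result * result)) && ((result % (base - 3)) != (-(-6)))) -> false; base = -5; (!(((step % 3) - (step % 4)) < (step + step))) -> true; result = 0; return -4
score_new: result = 35; (!(((base * step) == (result * result)) && ((result % (base - 3)) != (-(-6))))) -> true; base = -5; (((step % 3) - (-(-(step % 4)))) > (step + step)) -> false; return 31
-4 != 31, so the rewrite changes behavior.
verdict: not equivalent; witness: base=-5, step=0


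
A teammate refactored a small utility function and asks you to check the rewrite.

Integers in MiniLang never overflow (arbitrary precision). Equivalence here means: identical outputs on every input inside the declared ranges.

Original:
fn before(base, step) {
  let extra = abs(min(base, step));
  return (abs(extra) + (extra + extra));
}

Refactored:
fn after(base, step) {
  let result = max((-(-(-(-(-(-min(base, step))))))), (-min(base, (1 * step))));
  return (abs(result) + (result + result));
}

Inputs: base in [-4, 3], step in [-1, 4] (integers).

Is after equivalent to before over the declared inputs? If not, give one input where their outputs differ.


Although local variable names differ, plus constant usage differs, plus min/max/abs usage differs, plus arithmetic usage differs, 48/48 inputs agree.
verdict: equivalent


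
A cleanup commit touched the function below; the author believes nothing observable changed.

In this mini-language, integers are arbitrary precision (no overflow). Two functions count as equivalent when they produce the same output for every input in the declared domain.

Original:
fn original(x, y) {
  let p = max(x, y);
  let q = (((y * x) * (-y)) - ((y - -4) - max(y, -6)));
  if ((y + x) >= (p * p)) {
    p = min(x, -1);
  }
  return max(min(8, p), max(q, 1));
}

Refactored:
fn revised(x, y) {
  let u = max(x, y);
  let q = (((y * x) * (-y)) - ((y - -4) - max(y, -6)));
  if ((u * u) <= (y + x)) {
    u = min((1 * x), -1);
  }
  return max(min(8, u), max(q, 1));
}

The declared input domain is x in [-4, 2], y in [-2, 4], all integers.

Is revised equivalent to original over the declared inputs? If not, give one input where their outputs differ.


Differences: comparison usage differs; local variable names differ; arithmetic usage differs; constant usage differs — yet all 49 inputs agree.
verdict: equivalent


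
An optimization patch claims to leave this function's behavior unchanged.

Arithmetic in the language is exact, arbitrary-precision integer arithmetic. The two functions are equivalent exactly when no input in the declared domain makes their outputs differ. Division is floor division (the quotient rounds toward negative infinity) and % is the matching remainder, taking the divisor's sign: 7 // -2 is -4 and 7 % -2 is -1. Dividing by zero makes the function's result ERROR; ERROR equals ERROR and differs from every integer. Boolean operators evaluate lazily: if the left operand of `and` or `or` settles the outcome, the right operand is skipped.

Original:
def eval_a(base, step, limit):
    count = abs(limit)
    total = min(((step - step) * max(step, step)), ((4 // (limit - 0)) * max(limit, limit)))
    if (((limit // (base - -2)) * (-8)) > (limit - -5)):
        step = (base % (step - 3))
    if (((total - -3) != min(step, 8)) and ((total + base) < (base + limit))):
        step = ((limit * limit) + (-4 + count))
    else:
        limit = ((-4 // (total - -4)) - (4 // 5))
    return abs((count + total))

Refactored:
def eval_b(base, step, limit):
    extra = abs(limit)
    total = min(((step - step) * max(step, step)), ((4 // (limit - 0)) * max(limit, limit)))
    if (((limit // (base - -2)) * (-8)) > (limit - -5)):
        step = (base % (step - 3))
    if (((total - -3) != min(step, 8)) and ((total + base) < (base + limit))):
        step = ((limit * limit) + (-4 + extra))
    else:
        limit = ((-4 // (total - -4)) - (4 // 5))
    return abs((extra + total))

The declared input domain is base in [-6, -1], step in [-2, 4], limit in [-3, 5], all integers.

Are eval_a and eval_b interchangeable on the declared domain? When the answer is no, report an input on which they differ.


The two are interchangeable: local variable names differ, and every declared input agrees.
Tracing base=-5, step=1, limit=-3: eval_a: count := 3 | total := 0 | (((limit // (base - -2)) * (-8)) > (limit - -5)): false | (((total - -3) != min(step, 8)) and ((total + base) < (base + limit))): false | limit := -1 | result 3 | eval_b: extra := 3 | total := 0 | (((limit // (base - -2)) * (-8)) > (limit - -5)): false | (((total - -3) != min(step, 8)) and ((total + base) < (base + limit))): false | limit := -1 | result 3 — matching result 3.
Sweeping the whole domain (378 inputs) finds no disagreement.
verdict: equivalent


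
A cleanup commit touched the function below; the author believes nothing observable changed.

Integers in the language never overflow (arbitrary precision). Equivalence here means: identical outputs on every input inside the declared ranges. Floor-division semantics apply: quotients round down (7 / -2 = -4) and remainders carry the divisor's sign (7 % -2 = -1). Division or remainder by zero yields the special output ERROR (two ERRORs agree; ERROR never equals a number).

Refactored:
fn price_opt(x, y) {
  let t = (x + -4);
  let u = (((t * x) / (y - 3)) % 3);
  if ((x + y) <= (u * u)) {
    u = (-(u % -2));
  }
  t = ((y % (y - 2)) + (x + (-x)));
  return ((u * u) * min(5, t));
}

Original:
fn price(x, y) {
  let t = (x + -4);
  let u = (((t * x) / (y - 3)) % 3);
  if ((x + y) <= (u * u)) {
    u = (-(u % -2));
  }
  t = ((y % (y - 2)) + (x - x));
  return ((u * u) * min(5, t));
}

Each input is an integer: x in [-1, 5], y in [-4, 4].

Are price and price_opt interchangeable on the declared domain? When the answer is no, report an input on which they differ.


Behavior is preserved: although arithmetic usage differs, the outputs never diverge.
Spot check at x=1, y=-4 — price: t becomes -3; next u becomes 0; next ((x + y) <= (u * u)) evaluates to true; next u becomes 0; next t becomes -4; next final value 0. price_opt: t becomes -3; next u becomes 0; next ((x + y) <= (u * u)) evaluates to true; next u becomes 0; next t becomes -4; next final value 0. Both give 0.
Every one of the 63 inputs gives matching results.
verdict: equivalent


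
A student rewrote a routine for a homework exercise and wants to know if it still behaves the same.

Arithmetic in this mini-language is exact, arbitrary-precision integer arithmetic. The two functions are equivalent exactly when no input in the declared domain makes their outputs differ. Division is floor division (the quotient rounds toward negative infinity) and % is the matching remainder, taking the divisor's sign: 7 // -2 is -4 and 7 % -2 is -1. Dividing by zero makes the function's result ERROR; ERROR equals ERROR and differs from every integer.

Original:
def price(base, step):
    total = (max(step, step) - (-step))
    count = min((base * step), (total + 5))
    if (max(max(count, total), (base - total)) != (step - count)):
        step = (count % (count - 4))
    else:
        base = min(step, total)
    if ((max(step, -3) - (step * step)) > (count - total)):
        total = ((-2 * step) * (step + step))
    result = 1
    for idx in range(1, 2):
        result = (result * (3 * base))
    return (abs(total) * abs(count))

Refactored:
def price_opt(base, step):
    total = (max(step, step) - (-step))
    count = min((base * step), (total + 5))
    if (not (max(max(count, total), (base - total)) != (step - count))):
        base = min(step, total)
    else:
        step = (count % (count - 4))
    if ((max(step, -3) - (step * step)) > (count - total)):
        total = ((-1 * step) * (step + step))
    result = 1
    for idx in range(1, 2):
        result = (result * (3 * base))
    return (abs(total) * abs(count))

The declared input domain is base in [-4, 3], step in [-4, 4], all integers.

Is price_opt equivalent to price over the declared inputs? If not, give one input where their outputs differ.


These are not equivalent — on base=-1, step=1 the outputs split (4 vs 2).
price: total becomes 2; next count becomes -1; next (max(max(count, total), (base - total)) != (step - count)) evaluates to false; next base becomes 1; next ((max(step, -3) - (step * step)) > (count - total)) evaluates to true; next total becomes -4; next result becomes 1; next at idx=1:; next result becomes 3; next final value 4
price_opt: total becomes 2; next count becomes -1; next (not (max(max(count, total), (base - total)) != (step - count))) evaluates to true; next base becomes 1; next ((max(step, -3) - (step * step)) > (count - total)) evaluates to true; next total becomes -2; next result becomes 1; next at idx=1:; next result becomes 3; next final value 2
verdict: not equivalent; witness: base=-1, step=1


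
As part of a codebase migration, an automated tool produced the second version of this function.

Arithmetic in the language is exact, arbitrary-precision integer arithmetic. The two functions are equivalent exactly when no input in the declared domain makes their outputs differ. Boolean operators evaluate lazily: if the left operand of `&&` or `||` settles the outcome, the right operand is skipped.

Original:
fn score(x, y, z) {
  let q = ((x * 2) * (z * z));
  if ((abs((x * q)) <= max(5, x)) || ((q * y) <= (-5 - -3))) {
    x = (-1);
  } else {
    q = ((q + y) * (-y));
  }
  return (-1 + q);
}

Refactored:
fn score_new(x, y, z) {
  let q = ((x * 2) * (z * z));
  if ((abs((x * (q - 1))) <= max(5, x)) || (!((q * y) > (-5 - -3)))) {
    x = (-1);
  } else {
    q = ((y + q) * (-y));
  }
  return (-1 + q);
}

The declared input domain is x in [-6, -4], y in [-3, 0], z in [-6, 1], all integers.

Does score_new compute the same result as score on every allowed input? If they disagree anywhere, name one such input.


Consider the input x=-6, y=-3, z=0.
score: q becomes 0; next ((abs((x * q)) <= max(5, x)) || ((q * y) <= (-5 - -3))) evaluates to true; next x becomes -1; next final value -1
score_new: q becomes 0; next ((abs((x * (q - 1))) <= max(5, x)) || (!((q * y) > (-5 - -3)))) evaluates to false; next q becomes -9; next final value -10
-1 vs -10 — the two versions disagree here.
verdict: not equivalent; witness: x=-6, y=-3, z=0


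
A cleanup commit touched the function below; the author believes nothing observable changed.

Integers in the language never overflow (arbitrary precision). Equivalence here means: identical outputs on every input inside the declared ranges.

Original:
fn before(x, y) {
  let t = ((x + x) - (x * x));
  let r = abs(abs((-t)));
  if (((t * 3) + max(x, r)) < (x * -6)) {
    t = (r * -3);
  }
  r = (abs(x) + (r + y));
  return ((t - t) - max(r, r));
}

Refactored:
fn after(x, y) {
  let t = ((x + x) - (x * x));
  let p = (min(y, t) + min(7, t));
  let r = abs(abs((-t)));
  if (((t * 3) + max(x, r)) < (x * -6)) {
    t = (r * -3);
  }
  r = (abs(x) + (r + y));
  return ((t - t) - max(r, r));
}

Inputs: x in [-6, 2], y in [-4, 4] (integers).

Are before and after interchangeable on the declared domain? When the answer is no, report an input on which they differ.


The two versions differ — the changes include constant usage differs; also min/max/abs usage differs; also arithmetic usage differs; also local variable names differ; also statement counts differ.
As a probe, take x=-1, y=3: before runs t = -3; r = 3; (((t * 3) + max(x, r)) < (x * -6)) -> true; t = -9; r = 7; return -7; after runs t = -3; p = -6; r = 3; (((t * 3) + max(x, r)) < (x * -6)) -> true; t = -9; r = 7; return -7; both end at -7.
An exhaustive pass over the 81 declared inputs shows identical outputs.
verdict: equivalent


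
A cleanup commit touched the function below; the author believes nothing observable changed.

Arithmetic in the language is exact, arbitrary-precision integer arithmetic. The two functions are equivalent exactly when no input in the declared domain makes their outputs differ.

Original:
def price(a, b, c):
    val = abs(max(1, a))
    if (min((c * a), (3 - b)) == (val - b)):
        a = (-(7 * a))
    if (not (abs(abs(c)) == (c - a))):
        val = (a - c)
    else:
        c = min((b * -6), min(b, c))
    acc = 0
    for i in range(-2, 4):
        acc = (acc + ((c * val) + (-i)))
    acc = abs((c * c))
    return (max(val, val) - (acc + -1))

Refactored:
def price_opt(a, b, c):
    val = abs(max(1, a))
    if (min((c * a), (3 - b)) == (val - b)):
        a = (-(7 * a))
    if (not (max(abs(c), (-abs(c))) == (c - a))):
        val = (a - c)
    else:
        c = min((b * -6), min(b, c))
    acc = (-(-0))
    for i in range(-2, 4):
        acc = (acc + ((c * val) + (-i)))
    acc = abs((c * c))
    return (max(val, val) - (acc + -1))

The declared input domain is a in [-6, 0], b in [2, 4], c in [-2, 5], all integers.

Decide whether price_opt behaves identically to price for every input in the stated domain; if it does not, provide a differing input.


The two versions differ — the changes include min/max/abs usage differs.
Spot check at a=-5, b=2, c=-2 — price: val = 1; (min((c * a), (3 - b)) == (val - b)) -> false; (not (abs(abs(c)) == (c - a))) -> true; val = -3; acc = 0; [i=-2]; acc = 8; [i=-1]; acc = 15; [i=0]; acc = 21; [i=1]; acc = 26; [i=2]; acc = 30; [i=3]; acc = 33; acc = 4; return -6. price_opt: val = 1; (min((c * a), (3 - b)) == (val - b)) -> false; (not (max(abs(c), (-abs(c))) == (c - a))) -> true; val = -3; acc = 0; [i=-2]; acc = 8; [i=-1]; acc = 15; [i=0]; acc = 21; [i=1]; acc = 26; [i=2]; acc = 30; [i=3]; acc = 33; acc = 4; return -6. Both give -6.
Checked all 168 inputs in the declared domain: the outputs agree on every one.
verdict: equivalent


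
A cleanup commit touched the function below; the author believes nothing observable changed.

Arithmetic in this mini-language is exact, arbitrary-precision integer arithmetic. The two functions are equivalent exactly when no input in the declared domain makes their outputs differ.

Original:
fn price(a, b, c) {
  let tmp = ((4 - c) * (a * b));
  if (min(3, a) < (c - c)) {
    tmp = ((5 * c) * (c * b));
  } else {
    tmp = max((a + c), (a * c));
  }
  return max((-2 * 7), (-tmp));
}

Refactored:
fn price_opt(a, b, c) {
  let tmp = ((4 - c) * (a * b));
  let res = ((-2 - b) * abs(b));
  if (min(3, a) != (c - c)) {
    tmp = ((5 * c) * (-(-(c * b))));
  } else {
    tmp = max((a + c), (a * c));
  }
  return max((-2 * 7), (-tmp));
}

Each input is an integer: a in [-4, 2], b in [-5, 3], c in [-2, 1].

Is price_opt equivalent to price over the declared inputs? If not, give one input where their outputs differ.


There is a counterexample at a=1, b=-5, c=-2: 1 on one side, 100 on the other.
price: tmp := -30 | (min(3, a) < (c - c)): false | tmp := -1 | result 1
price_opt: tmp := -30 | res := 15 | (min(3, a) != (c - c)): true | tmp := -100 | result 100
verdict: not equivalent; witness: a=1, b=-5, c=-2
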